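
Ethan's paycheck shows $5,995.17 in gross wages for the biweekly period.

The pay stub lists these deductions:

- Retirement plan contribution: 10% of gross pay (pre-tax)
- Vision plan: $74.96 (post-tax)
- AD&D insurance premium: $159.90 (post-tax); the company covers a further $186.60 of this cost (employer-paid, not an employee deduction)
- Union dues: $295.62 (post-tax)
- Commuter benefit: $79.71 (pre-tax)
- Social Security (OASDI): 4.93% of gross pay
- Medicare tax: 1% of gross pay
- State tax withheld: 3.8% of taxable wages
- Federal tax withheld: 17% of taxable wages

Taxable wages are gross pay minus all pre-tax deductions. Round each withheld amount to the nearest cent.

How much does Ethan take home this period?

$3,324.23

Retirement plan contribution: $5,995.17 × 0.1 = $599.52
Commuter benefit: $79.71
Pre-tax total = $599.52 + $79.71 = $679.23
Taxable wages = $5,995.17 − $679.23 = $5,315.94
State tax withheld: $5,315.94 × 0.038 = $202.01
Federal tax withheld: $5,315.94 × 0.17 = $903.71
Medicare tax: $5,995.17 × 0.01 = $59.95
Social Security (OASDI): $5,995.17 × 0.0493 = $295.56
AD&D insurance premium: $159.90
Vision plan: $74.96
Union dues: $295.62
(Employer's $186.60 toward AD&D insurance premium is not withheld from the employee.)
Total deductions = $599.52 + $79.71 + $202.01 + $903.71 + $59.95 + $295.56 + $159.90 + $74.96 + $295.62 = $2,670.94
Net pay = $5,995.17 − $2,670.94 = $3,324.23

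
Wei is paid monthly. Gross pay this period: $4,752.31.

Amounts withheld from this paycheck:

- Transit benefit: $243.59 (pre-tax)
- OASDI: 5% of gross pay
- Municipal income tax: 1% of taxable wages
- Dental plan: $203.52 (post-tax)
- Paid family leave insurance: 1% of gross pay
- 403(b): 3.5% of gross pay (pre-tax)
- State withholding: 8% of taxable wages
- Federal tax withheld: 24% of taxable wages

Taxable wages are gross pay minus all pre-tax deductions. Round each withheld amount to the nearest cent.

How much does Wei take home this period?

$2,420.75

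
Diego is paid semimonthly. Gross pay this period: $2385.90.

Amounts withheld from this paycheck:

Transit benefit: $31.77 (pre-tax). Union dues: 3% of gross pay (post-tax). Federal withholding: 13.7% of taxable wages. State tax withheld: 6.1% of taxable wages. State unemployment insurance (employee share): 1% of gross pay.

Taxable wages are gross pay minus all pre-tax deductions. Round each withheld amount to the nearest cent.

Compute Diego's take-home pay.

Transit benefit: $31.77
Taxable wages = $2385.90 − $31.77 = $2354.13
Federal withholding: $2354.13 × 0.137 = $322.52
State tax withheld: $2354.13 × 0.061 = $143.60
State unemployment insurance (employee share): $2385.90 × 0.01 = $23.86
Union dues: $2385.90 × 0.03 = $71.58
Total deductions = $31.77 + $322.52 + $143.60 + $23.86 + $71.58 = $593.33
Net pay = $2385.90 − $593.33 = $1792.57

$1792.57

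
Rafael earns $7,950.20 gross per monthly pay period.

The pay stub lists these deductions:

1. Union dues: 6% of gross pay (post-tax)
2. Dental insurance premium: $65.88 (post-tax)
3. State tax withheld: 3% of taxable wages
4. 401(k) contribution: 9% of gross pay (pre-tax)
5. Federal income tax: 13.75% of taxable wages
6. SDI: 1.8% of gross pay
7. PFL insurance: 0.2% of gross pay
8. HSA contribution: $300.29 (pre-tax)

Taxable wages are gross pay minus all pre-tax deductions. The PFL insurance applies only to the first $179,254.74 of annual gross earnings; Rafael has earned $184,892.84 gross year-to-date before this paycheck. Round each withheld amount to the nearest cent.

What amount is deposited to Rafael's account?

401(k) contribution: $7,950.20 × 0.09 = $715.52
HSA contribution: $300.29
Pre-tax total = $715.52 + $300.29 = $1,015.81
Taxable wages = $7,950.20 − $1,015.81 = $6,934.39
Federal income tax: $6,934.39 × 0.1375 = $953.48
State tax withheld: $6,934.39 × 0.03 = $208.03
PFL insurance: annual cap $179,254.74 already reached (YTD $184,892.84), so $0.00
SDI: $7,950.20 × 0.018 = $143.10
Dental insurance premium: $65.88
Union dues: $7,950.20 × 0.06 = $477.01
Total deductions = $715.52 + $300.29 + $953.48 + $208.03 + $0.00 + $143.10 + $65.88 + $477.01 = $2,863.31
Net pay = $7,950.20 − $2,863.31 = $5,086.89

$5,086.89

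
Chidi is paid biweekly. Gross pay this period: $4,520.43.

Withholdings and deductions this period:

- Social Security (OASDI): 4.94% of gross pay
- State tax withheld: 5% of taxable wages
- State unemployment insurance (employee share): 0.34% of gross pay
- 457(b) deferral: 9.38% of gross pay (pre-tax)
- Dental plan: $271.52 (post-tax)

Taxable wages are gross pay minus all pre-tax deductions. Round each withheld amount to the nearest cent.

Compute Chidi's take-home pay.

457(b) deferral: $4,520.43 × 0.0938 = $424.02
Taxable wages = $4,520.43 − $424.02 = $4,096.41
State tax withheld: $4,096.41 × 0.05 = $204.82
Social Security (OASDI): $4,520.43 × 0.0494 = $223.31
State unemployment insurance (employee share): $4,520.43 × 0.0034 = $15.37
Dental plan: $271.52
Total deductions = $424.02 + $204.82 + $223.31 + $15.37 + $271.52 = $1,139.04
Net pay = $4,520.43 − $1,139.04 = $3,381.39

$3,381.39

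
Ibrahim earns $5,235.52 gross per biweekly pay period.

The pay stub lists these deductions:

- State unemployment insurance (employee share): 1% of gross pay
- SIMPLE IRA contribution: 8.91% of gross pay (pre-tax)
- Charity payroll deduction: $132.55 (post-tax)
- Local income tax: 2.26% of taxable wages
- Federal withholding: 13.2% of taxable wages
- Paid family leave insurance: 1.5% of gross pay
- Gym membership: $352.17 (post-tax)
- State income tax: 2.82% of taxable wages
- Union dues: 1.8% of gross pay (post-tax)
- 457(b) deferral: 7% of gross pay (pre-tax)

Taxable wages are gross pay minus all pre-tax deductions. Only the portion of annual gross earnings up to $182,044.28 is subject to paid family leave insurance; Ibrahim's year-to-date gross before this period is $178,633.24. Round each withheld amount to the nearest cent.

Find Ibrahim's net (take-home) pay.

$2,915.27

SIMPLE IRA contribution: $5,235.52 × 0.0891 = $466.48
457(b) deferral: $5,235.52 × 0.07 = $366.49
Pre-tax total = $466.48 + $366.49 = $832.97
Taxable wages = $5,235.52 − $832.97 = $4,402.55
State income tax: $4,402.55 × 0.0282 = $124.15
Federal withholding: $4,402.55 × 0.132 = $581.14
Local income tax: $4,402.55 × 0.0226 = $99.50
State unemployment insurance (employee share): $5,235.52 × 0.01 = $52.36
Paid family leave insurance: only $182,044.28 − $178,633.24 = $3,411.04 of this check is subject → $3,411.04 × 0.015 = $51.17
Union dues: $5,235.52 × 0.018 = $94.24
Gym membership: $352.17
Charity payroll deduction: $132.55
Total deductions = $466.48 + $366.49 + $124.15 + $581.14 + $99.50 + $52.36 + $51.17 + $94.24 + $352.17 + $132.55 = $2,320.25
Net pay = $5,235.52 − $2,320.25 = $2,915.27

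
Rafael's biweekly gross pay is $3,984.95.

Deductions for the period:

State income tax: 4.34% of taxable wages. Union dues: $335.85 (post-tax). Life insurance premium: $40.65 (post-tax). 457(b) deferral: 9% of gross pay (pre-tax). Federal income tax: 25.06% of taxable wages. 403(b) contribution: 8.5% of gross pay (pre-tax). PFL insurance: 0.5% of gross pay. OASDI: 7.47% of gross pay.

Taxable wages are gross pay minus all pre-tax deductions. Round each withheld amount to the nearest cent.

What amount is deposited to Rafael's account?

403(b) contribution: $3,984.95 × 0.085 = $338.72
457(b) deferral: $3,984.95 × 0.09 = $358.65
Pre-tax total = $338.72 + $358.65 = $697.37
Taxable wages = $3,984.95 − $697.37 = $3,287.58
Federal income tax: $3,287.58 × 0.2506 = $823.87
State income tax: $3,287.58 × 0.0434 = $142.68
OASDI: $3,984.95 × 0.0747 = $297.68
PFL insurance: $3,984.95 × 0.005 = $19.92
Life insurance premium: $40.65
Union dues: $335.85
Total deductions = $338.72 + $358.65 + $823.87 + $142.68 + $297.68 + $19.92 + $40.65 + $335.85 = $2,358.02
Net pay = $3,984.95 − $2,358.02 = $1,626.93

$1,626.93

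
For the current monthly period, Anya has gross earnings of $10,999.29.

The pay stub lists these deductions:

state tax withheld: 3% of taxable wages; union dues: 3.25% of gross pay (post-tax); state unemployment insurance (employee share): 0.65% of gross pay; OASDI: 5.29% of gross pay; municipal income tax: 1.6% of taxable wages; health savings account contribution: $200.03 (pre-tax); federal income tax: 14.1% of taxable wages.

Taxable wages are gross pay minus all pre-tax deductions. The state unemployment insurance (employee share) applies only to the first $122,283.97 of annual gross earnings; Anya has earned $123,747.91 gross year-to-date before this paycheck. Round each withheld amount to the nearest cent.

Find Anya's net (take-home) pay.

$7,840.45

Health savings account contribution: $200.03
Taxable wages = $10,999.29 − $200.03 = $10,799.26
State tax withheld: $10,799.26 × 0.03 = $323.98
Federal income tax: $10,799.26 × 0.141 = $1,522.70
Municipal income tax: $10,799.26 × 0.016 = $172.79
State unemployment insurance (employee share): annual cap $122,283.97 already reached (YTD $123,747.91), so $0.00
OASDI: $10,999.29 × 0.0529 = $581.86
Union dues: $10,999.29 × 0.0325 = $357.48
Total deductions = $200.03 + $323.98 + $1,522.70 + $172.79 + $0.00 + $581.86 + $357.48 = $3,158.84
Net pay = $10,999.29 − $3,158.84 = $7,840.45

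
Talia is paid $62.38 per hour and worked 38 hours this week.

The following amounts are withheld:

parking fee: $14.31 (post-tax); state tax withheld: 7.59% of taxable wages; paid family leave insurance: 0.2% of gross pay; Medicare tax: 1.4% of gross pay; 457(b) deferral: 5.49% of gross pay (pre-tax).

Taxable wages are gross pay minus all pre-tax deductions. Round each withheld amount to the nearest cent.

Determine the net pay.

$2,018.02

Gross pay: 38 × $62.38 = $2,370.44
457(b) deferral: $2,370.44 × 0.0549 = $130.14
Taxable wages = $2,370.44 − $130.14 = $2,240.30
State tax withheld: $2,240.30 × 0.0759 = $170.04
Medicare tax: $2,370.44 × 0.014 = $33.19
Paid family leave insurance: $2,370.44 × 0.002 = $4.74
Parking fee: $14.31
Total deductions = $130.14 + $170.04 + $33.19 + $4.74 + $14.31 = $352.42
Net pay = $2,370.44 − $352.42 = $2,018.02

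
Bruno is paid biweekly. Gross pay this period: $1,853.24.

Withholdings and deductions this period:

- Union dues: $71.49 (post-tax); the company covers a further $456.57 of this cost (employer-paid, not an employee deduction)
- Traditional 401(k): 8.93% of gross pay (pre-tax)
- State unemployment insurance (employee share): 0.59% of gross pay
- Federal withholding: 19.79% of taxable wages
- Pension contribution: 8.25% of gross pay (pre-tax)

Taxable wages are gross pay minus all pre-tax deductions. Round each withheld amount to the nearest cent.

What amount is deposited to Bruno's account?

Traditional 401(k): $1,853.24 × 0.0893 = $165.49
Pension contribution: $1,853.24 × 0.0825 = $152.89
Pre-tax total = $165.49 + $152.89 = $318.38
Taxable wages = $1,853.24 − $318.38 = $1,534.86
Federal withholding: $1,534.86 × 0.1979 = $303.75
State unemployment insurance (employee share): $1,853.24 × 0.0059 = $10.93
Union dues: $71.49
(Employer's $456.57 toward union dues is not withheld from the employee.)
Total deductions = $165.49 + $152.89 + $303.75 + $10.93 + $71.49 = $704.55
Net pay = $1,853.24 − $704.55 = $1,148.69

$1,148.69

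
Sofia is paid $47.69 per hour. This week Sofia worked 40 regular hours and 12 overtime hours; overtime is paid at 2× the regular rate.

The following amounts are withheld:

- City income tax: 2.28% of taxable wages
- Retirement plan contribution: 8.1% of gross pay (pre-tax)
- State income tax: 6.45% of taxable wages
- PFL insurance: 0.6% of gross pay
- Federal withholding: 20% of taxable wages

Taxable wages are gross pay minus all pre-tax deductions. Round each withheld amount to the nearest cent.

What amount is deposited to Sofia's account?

$1,980.77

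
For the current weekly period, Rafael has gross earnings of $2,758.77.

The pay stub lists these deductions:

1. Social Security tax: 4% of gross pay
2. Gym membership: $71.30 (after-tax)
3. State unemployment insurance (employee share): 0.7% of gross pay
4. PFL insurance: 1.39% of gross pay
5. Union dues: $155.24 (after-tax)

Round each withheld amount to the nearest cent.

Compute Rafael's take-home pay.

$2,364.22

PFL insurance: $2,758.77 × 0.0139 = $38.35
Social Security tax: $2,758.77 × 0.04 = $110.35
State unemployment insurance (employee share): $2,758.77 × 0.007 = $19.31
Union dues: $155.24
Gym membership: $71.30
Total deductions = $38.35 + $110.35 + $19.31 + $155.24 + $71.30 = $394.55
Net pay = $2,758.77 − $394.55 = $2,364.22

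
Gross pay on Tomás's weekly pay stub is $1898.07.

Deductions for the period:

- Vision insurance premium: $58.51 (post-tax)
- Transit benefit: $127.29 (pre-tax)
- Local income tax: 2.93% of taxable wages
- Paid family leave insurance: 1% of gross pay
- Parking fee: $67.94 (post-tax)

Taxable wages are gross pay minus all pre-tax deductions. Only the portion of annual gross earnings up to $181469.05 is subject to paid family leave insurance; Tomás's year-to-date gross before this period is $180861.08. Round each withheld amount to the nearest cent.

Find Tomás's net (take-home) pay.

$1586.37

Transit benefit: $127.29
Taxable wages = $1898.07 − $127.29 = $1770.78
Local income tax: $1770.78 × 0.0293 = $51.88
Paid family leave insurance: only $181469.05 − $180861.08 = $607.97 of this check is subject → $607.97 × 0.01 = $6.08
Vision insurance premium: $58.51
Parking fee: $67.94
Total deductions = $127.29 + $51.88 + $6.08 + $58.51 + $67.94 = $311.70
Net pay = $1898.07 − $311.70 = $1586.37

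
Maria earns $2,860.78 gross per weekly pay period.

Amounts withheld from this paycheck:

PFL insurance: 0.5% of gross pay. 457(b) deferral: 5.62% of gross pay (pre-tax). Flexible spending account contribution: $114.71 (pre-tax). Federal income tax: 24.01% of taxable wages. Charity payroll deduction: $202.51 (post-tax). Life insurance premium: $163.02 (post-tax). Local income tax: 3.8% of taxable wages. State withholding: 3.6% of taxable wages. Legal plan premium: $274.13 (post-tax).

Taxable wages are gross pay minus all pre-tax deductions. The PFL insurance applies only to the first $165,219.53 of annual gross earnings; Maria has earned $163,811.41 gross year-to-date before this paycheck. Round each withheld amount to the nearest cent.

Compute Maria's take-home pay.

Flexible spending account contribution: $114.71
457(b) deferral: $2,860.78 × 0.0562 = $160.78
Pre-tax total = $114.71 + $160.78 = $275.49
Taxable wages = $2,860.78 − $275.49 = $2,585.29
State withholding: $2,585.29 × 0.036 = $93.07
Federal income tax: $2,585.29 × 0.2401 = $620.73
Local income tax: $2,585.29 × 0.038 = $98.24
PFL insurance: only $165,219.53 − $163,811.41 = $1,408.12 of this check is subject → $1,408.12 × 0.005 = $7.04
Legal plan premium: $274.13
Charity payroll deduction: $202.51
Life insurance premium: $163.02
Total deductions = $114.71 + $160.78 + $93.07 + $620.73 + $98.24 + $7.04 + $274.13 + $202.51 + $163.02 = $1,734.23
Net pay = $2,860.78 − $1,734.23 = $1,126.55

$1,126.55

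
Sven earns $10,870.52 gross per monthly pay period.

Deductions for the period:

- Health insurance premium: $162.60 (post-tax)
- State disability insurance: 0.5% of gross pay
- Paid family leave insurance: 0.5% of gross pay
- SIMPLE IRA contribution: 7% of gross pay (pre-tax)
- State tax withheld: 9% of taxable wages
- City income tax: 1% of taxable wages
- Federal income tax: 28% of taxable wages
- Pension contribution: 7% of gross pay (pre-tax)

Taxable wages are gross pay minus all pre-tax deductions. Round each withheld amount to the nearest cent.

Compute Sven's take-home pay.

$5,524.85

Pension contribution: $10,870.52 × 0.07 = $760.94
SIMPLE IRA contribution: $10,870.52 × 0.07 = $760.94
Pre-tax total = $760.94 + $760.94 = $1,521.88
Taxable wages = $10,870.52 − $1,521.88 = $9,348.64
State tax withheld: $9,348.64 × 0.09 = $841.38
City income tax: $9,348.64 × 0.01 = $93.49
Federal income tax: $9,348.64 × 0.28 = $2,617.62
Paid family leave insurance: $10,870.52 × 0.005 = $54.35
State disability insurance: $10,870.52 × 0.005 = $54.35
Health insurance premium: $162.60
Total deductions = $760.94 + $760.94 + $841.38 + $93.49 + $2,617.62 + $54.35 + $54.35 + $162.60 = $5,345.67
Net pay = $10,870.52 − $5,345.67 = $5,524.85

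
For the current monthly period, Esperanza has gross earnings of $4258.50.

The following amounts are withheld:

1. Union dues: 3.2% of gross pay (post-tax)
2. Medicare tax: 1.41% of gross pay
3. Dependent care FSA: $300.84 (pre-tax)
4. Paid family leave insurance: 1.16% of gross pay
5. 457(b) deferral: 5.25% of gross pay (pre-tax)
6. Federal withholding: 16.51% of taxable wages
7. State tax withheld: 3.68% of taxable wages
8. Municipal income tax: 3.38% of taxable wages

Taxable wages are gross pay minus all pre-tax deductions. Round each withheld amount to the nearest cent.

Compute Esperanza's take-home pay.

$2608.26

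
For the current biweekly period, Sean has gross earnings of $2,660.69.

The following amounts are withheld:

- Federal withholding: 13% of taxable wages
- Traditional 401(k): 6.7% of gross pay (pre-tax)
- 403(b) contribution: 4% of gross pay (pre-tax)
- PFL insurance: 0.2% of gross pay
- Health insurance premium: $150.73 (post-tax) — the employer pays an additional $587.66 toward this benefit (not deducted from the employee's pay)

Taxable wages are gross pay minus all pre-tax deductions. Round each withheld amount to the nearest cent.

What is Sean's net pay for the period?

403(b) contribution: $2,660.69 × 0.04 = $106.43
Traditional 401(k): $2,660.69 × 0.067 = $178.27
Pre-tax total = $106.43 + $178.27 = $284.70
Taxable wages = $2,660.69 − $284.70 = $2,375.99
Federal withholding: $2,375.99 × 0.13 = $308.88
PFL insurance: $2,660.69 × 0.002 = $5.32
Health insurance premium: $150.73
(Employer's $587.66 toward health insurance premium is not withheld from the employee.)
Total deductions = $106.43 + $178.27 + $308.88 + $5.32 + $150.73 = $749.63
Net pay = $2,660.69 − $749.63 = $1,911.06

$1,911.06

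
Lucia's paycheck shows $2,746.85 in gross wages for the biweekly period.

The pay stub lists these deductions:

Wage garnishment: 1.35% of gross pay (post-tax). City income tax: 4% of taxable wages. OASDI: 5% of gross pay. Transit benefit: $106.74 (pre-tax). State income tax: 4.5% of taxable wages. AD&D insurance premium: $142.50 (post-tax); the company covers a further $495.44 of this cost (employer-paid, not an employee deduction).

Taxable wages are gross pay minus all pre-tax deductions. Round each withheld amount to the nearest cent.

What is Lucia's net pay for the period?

Transit benefit: $106.74
Taxable wages = $2,746.85 − $106.74 = $2,640.11
City income tax: $2,640.11 × 0.04 = $105.60
State income tax: $2,640.11 × 0.045 = $118.80
OASDI: $2,746.85 × 0.05 = $137.34
Wage garnishment: $2,746.85 × 0.0135 = $37.08
AD&D insurance premium: $142.50
(Employer's $495.44 toward AD&D insurance premium is not withheld from the employee.)
Total deductions = $106.74 + $105.60 + $118.80 + $137.34 + $37.08 + $142.50 = $648.06
Net pay = $2,746.85 − $648.06 = $2,098.79

$2,098.79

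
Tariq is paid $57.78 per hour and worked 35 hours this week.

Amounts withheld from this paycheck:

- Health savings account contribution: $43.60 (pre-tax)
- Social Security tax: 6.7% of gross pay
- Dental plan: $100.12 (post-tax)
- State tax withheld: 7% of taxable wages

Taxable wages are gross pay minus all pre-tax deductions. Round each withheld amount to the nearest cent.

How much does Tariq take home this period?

$1,604.58

Gross pay: 35 × $57.78 = $2,022.30
Health savings account contribution: $43.60
Taxable wages = $2,022.30 − $43.60 = $1,978.70
State tax withheld: $1,978.70 × 0.07 = $138.51
Social Security tax: $2,022.30 × 0.067 = $135.49
Dental plan: $100.12
Total deductions = $43.60 + $138.51 + $135.49 + $100.12 = $417.72
Net pay = $2,022.30 − $417.72 = $1,604.58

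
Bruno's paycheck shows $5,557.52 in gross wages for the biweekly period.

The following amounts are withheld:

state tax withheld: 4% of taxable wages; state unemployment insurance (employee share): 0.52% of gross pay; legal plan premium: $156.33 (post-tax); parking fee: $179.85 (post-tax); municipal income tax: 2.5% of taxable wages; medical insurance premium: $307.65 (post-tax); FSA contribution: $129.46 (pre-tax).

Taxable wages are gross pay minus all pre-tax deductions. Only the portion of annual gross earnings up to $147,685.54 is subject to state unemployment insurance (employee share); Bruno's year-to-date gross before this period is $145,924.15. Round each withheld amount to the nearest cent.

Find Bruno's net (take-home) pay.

FSA contribution: $129.46
Taxable wages = $5,557.52 − $129.46 = $5,428.06
State tax withheld: $5,428.06 × 0.04 = $217.12
Municipal income tax: $5,428.06 × 0.025 = $135.70
State unemployment insurance (employee share): only $147,685.54 − $145,924.15 = $1,761.39 of this check is subject → $1,761.39 × 0.0052 = $9.16
Parking fee: $179.85
Legal plan premium: $156.33
Medical insurance premium: $307.65
Total deductions = $129.46 + $217.12 + $135.70 + $9.16 + $179.85 + $156.33 + $307.65 = $1,135.27
Net pay = $5,557.52 − $1,135.27 = $4,422.25

$4,422.25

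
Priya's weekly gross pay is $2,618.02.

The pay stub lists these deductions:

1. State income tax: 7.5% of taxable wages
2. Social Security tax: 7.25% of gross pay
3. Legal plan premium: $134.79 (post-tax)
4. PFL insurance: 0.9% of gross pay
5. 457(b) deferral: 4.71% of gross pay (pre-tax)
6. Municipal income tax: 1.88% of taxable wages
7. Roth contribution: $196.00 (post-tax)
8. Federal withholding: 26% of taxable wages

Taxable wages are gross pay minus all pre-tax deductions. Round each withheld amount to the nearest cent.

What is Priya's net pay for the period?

457(b) deferral: $2,618.02 × 0.0471 = $123.31
Taxable wages = $2,618.02 − $123.31 = $2,494.71
Federal withholding: $2,494.71 × 0.26 = $648.62
Municipal income tax: $2,494.71 × 0.0188 = $46.90
State income tax: $2,494.71 × 0.075 = $187.10
PFL insurance: $2,618.02 × 0.009 = $23.56
Social Security tax: $2,618.02 × 0.0725 = $189.81
Legal plan premium: $134.79
Roth contribution: $196.00
Total deductions = $123.31 + $648.62 + $46.90 + $187.10 + $23.56 + $189.81 + $134.79 + $196.00 = $1,550.09
Net pay = $2,618.02 − $1,550.09 = $1,067.93

$1,067.93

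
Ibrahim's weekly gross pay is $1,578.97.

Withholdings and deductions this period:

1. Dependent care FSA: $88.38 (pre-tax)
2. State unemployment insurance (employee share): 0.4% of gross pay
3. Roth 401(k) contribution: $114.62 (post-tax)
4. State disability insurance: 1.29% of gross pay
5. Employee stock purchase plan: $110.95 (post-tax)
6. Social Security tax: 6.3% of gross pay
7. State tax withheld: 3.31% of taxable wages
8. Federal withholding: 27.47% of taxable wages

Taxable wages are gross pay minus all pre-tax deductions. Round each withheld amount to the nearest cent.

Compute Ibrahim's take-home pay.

Dependent care FSA: $88.38
Taxable wages = $1,578.97 − $88.38 = $1,490.59
State tax withheld: $1,490.59 × 0.0331 = $49.34
Federal withholding: $1,490.59 × 0.2747 = $409.47
Social Security tax: $1,578.97 × 0.063 = $99.48
State unemployment insurance (employee share): $1,578.97 × 0.004 = $6.32
State disability insurance: $1,578.97 × 0.0129 = $20.37
Employee stock purchase plan: $110.95
Roth 401(k) contribution: $114.62
Total deductions = $88.38 + $49.34 + $409.47 + $99.48 + $6.32 + $20.37 + $110.95 + $114.62 = $898.93
Net pay = $1,578.97 − $898.93 = $680.04

$680.04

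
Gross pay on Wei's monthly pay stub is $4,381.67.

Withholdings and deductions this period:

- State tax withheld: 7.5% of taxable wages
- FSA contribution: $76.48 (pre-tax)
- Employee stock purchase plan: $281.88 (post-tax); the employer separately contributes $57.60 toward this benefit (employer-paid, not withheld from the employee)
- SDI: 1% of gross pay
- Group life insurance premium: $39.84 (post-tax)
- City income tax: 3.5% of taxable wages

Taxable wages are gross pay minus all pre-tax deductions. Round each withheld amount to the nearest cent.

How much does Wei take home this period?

$3,466.08

FSA contribution: $76.48
Taxable wages = $4,381.67 − $76.48 = $4,305.19
State tax withheld: $4,305.19 × 0.075 = $322.89
City income tax: $4,305.19 × 0.035 = $150.68
SDI: $4,381.67 × 0.01 = $43.82
Group life insurance premium: $39.84
Employee stock purchase plan: $281.88
(Employer's $57.60 toward employee stock purchase plan is not withheld from the employee.)
Total deductions = $76.48 + $322.89 + $150.68 + $43.82 + $39.84 + $281.88 = $915.59
Net pay = $4,381.67 − $915.59 = $3,466.08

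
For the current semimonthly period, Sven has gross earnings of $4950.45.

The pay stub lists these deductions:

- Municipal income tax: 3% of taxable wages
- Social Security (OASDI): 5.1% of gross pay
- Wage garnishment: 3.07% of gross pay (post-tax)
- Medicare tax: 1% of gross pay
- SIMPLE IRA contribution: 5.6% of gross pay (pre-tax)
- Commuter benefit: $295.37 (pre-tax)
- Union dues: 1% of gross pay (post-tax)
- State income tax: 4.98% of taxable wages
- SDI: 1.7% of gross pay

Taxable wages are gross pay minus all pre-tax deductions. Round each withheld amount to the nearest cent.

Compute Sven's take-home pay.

$3440.88

Commuter benefit: $295.37
SIMPLE IRA contribution: $4950.45 × 0.056 = $277.23
Pre-tax total = $295.37 + $277.23 = $572.60
Taxable wages = $4950.45 − $572.60 = $4377.85
State income tax: $4377.85 × 0.0498 = $218.02
Municipal income tax: $4377.85 × 0.03 = $131.34
Medicare tax: $4950.45 × 0.01 = $49.50
Social Security (OASDI): $4950.45 × 0.051 = $252.47
SDI: $4950.45 × 0.017 = $84.16
Wage garnishment: $4950.45 × 0.0307 = $151.98
Union dues: $4950.45 × 0.01 = $49.50
Total deductions = $295.37 + $277.23 + $218.02 + $131.34 + $49.50 + $252.47 + $84.16 + $151.98 + $49.50 = $1509.57
Net pay = $4950.45 − $1509.57 = $3440.88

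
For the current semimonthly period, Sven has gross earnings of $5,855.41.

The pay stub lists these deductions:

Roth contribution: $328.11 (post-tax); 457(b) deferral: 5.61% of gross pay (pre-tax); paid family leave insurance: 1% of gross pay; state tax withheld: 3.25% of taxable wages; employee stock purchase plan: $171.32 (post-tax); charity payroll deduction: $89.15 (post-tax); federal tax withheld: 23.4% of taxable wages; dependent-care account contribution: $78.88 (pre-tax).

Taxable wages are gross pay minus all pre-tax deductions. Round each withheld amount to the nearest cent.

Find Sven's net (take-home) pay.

$3,349.01

Dependent-care account contribution: $78.88
457(b) deferral: $5,855.41 × 0.0561 = $328.49
Pre-tax total = $78.88 + $328.49 = $407.37
Taxable wages = $5,855.41 − $407.37 = $5,448.04
Federal tax withheld: $5,448.04 × 0.234 = $1,274.84
State tax withheld: $5,448.04 × 0.0325 = $177.06
Paid family leave insurance: $5,855.41 × 0.01 = $58.55
Roth contribution: $328.11
Charity payroll deduction: $89.15
Employee stock purchase plan: $171.32
Total deductions = $78.88 + $328.49 + $1,274.84 + $177.06 + $58.55 + $328.11 + $89.15 + $171.32 = $2,506.40
Net pay = $5,855.41 − $2,506.40 = $3,349.01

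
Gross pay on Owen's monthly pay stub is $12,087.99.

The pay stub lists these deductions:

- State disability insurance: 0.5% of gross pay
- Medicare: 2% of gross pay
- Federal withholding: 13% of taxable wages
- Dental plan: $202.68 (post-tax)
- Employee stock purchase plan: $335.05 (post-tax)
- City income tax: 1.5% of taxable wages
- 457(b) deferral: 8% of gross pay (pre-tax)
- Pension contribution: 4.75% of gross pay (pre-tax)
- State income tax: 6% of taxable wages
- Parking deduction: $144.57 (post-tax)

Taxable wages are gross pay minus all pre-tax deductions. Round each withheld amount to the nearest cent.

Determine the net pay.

Pension contribution: $12,087.99 × 0.0475 = $574.18
457(b) deferral: $12,087.99 × 0.08 = $967.04
Pre-tax total = $574.18 + $967.04 = $1,541.22
Taxable wages = $12,087.99 − $1,541.22 = $10,546.77
State income tax: $10,546.77 × 0.06 = $632.81
City income tax: $10,546.77 × 0.015 = $158.20
Federal withholding: $10,546.77 × 0.13 = $1,371.08
State disability insurance: $12,087.99 × 0.005 = $60.44
Medicare: $12,087.99 × 0.02 = $241.76
Parking deduction: $144.57
Dental plan: $202.68
Employee stock purchase plan: $335.05
Total deductions = $574.18 + $967.04 + $632.81 + $158.20 + $1,371.08 + $60.44 + $241.76 + $144.57 + $202.68 + $335.05 = $4,687.81
Net pay = $12,087.99 − $4,687.81 = $7,400.18

$7,400.18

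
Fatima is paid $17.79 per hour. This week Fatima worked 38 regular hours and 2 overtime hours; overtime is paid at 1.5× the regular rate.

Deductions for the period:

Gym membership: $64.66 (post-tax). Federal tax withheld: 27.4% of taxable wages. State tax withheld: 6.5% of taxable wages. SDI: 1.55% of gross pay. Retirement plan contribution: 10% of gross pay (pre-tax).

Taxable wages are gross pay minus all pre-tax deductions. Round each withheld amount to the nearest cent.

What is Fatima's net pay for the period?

Regular pay: 38 × $17.79 = $676.02
Overtime pay: 2 × $17.79 × 1.5 = $53.37
Gross pay = $676.02 + $53.37 = $729.39
Retirement plan contribution: $729.39 × 0.1 = $72.94
Taxable wages = $729.39 − $72.94 = $656.45
State tax withheld: $656.45 × 0.065 = $42.67
Federal tax withheld: $656.45 × 0.274 = $179.87
SDI: $729.39 × 0.0155 = $11.31
Gym membership: $64.66
Total deductions = $72.94 + $42.67 + $179.87 + $11.31 + $64.66 = $371.45
Net pay = $729.39 − $371.45 = $357.94

$357.94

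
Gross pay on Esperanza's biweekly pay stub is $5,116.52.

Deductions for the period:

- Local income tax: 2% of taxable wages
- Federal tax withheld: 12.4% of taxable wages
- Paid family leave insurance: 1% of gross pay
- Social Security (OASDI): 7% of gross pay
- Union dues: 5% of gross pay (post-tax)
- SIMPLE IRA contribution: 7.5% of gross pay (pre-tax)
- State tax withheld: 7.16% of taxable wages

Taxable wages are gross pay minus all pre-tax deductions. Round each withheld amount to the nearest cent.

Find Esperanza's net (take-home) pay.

SIMPLE IRA contribution: $5,116.52 × 0.075 = $383.74
Taxable wages = $5,116.52 − $383.74 = $4,732.78
State tax withheld: $4,732.78 × 0.0716 = $338.87
Local income tax: $4,732.78 × 0.02 = $94.66
Federal tax withheld: $4,732.78 × 0.124 = $586.86
Paid family leave insurance: $5,116.52 × 0.01 = $51.17
Social Security (OASDI): $5,116.52 × 0.07 = $358.16
Union dues: $5,116.52 × 0.05 = $255.83
Total deductions = $383.74 + $338.87 + $94.66 + $586.86 + $51.17 + $358.16 + $255.83 = $2,069.29
Net pay = $5,116.52 − $2,069.29 = $3,047.23

$3,047.23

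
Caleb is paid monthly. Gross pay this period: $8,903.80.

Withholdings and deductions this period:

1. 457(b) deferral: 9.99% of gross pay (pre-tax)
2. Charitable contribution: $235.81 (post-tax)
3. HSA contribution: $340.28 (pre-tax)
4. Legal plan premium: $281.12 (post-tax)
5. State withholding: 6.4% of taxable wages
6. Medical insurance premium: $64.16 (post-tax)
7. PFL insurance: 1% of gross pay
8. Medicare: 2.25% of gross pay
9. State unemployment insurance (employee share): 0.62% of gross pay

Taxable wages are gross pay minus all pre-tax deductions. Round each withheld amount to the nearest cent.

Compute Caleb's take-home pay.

$6,257.22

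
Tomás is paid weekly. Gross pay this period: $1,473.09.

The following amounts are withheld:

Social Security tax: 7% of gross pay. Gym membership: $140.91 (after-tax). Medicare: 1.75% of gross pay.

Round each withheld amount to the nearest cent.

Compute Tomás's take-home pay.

$1,203.28

Social Security tax: $1,473.09 × 0.07 = $103.12
Medicare: $1,473.09 × 0.0175 = $25.78
Gym membership: $140.91
Total deductions = $103.12 + $25.78 + $140.91 = $269.81
Net pay = $1,473.09 − $269.81 = $1,203.28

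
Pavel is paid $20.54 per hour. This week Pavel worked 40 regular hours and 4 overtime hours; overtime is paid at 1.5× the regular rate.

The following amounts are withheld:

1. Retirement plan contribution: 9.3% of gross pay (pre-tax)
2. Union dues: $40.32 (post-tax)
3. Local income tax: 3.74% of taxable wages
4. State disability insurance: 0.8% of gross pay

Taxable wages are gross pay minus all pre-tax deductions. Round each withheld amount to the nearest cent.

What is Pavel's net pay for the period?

$777.04

Regular pay: 40 × $20.54 = $821.60
Overtime pay: 4 × $20.54 × 1.5 = $123.24
Gross pay = $821.60 + $123.24 = $944.84
Retirement plan contribution: $944.84 × 0.093 = $87.87
Taxable wages = $944.84 − $87.87 = $856.97
Local income tax: $856.97 × 0.0374 = $32.05
State disability insurance: $944.84 × 0.008 = $7.56
Union dues: $40.32
Total deductions = $87.87 + $32.05 + $7.56 + $40.32 = $167.80
Net pay = $944.84 − $167.80 = $777.04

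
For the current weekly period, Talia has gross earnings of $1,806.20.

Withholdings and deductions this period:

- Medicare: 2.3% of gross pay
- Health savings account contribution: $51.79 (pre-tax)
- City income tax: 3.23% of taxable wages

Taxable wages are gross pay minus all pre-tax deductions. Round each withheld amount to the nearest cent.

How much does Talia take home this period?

$1,656.20

Health savings account contribution: $51.79
Taxable wages = $1,806.20 − $51.79 = $1,754.41
City income tax: $1,754.41 × 0.0323 = $56.67
Medicare: $1,806.20 × 0.023 = $41.54
Total deductions = $51.79 + $56.67 + $41.54 = $150.00
Net pay = $1,806.20 − $150.00 = $1,656.20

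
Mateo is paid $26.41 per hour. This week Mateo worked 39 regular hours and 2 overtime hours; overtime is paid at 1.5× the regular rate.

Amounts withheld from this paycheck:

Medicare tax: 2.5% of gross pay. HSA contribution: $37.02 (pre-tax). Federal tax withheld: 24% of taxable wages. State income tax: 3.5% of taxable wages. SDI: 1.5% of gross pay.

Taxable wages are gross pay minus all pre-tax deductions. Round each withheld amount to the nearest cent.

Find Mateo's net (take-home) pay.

Regular pay: 39 × $26.41 = $1,029.99
Overtime pay: 2 × $26.41 × 1.5 = $79.23
Gross pay = $1,029.99 + $79.23 = $1,109.22
HSA contribution: $37.02
Taxable wages = $1,109.22 − $37.02 = $1,072.20
Federal tax withheld: $1,072.20 × 0.24 = $257.33
State income tax: $1,072.20 × 0.035 = $37.53
Medicare tax: $1,109.22 × 0.025 = $27.73
SDI: $1,109.22 × 0.015 = $16.64
Total deductions = $37.02 + $257.33 + $37.53 + $27.73 + $16.64 = $376.25
Net pay = $1,109.22 − $376.25 = $732.97

$732.97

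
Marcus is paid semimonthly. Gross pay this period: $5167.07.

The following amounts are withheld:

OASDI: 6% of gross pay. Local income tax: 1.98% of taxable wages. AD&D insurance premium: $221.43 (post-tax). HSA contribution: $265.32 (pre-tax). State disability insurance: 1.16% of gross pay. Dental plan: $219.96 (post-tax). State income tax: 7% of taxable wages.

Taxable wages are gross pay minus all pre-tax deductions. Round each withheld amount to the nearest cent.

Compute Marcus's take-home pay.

$3650.23

HSA contribution: $265.32
Taxable wages = $5167.07 − $265.32 = $4901.75
State income tax: $4901.75 × 0.07 = $343.12
Local income tax: $4901.75 × 0.0198 = $97.05
State disability insurance: $5167.07 × 0.0116 = $59.94
OASDI: $5167.07 × 0.06 = $310.02
Dental plan: $219.96
AD&D insurance premium: $221.43
Total deductions = $265.32 + $343.12 + $97.05 + $59.94 + $310.02 + $219.96 + $221.43 = $1516.84
Net pay = $5167.07 − $1516.84 = $3650.23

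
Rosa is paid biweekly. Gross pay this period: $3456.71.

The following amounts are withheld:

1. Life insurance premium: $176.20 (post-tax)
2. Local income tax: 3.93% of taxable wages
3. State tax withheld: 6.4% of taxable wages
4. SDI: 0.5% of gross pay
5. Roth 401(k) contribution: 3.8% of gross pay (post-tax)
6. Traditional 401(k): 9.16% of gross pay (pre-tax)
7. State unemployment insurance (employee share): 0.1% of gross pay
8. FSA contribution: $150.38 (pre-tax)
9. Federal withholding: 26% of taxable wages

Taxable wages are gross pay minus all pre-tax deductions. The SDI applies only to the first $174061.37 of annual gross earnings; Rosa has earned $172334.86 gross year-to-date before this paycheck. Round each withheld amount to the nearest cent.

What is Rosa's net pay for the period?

$1583.90

FSA contribution: $150.38
Traditional 401(k): $3456.71 × 0.0916 = $316.63
Pre-tax total = $150.38 + $316.63 = $467.01
Taxable wages = $3456.71 − $467.01 = $2989.70
State tax withheld: $2989.70 × 0.064 = $191.34
Federal withholding: $2989.70 × 0.26 = $777.32
Local income tax: $2989.70 × 0.0393 = $117.50
State unemployment insurance (employee share): $3456.71 × 0.001 = $3.46
SDI: only $174061.37 − $172334.86 = $1726.51 of this check is subject → $1726.51 × 0.005 = $8.63
Life insurance premium: $176.20
Roth 401(k) contribution: $3456.71 × 0.038 = $131.35
Total deductions = $150.38 + $316.63 + $191.34 + $777.32 + $117.50 + $3.46 + $8.63 + $176.20 + $131.35 = $1872.81
Net pay = $3456.71 − $1872.81 = $1583.90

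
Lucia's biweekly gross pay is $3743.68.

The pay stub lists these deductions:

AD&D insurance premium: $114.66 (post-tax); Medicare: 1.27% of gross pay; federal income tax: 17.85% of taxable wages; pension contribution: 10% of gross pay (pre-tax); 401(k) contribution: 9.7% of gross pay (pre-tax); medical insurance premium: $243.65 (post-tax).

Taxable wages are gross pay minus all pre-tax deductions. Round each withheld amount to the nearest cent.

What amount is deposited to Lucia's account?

401(k) contribution: $3743.68 × 0.097 = $363.14
Pension contribution: $3743.68 × 0.1 = $374.37
Pre-tax total = $363.14 + $374.37 = $737.51
Taxable wages = $3743.68 − $737.51 = $3006.17
Federal income tax: $3006.17 × 0.1785 = $536.60
Medicare: $3743.68 × 0.0127 = $47.54
Medical insurance premium: $243.65
AD&D insurance premium: $114.66
Total deductions = $363.14 + $374.37 + $536.60 + $47.54 + $243.65 + $114.66 = $1679.96
Net pay = $3743.68 − $1679.96 = $2063.72

$2063.72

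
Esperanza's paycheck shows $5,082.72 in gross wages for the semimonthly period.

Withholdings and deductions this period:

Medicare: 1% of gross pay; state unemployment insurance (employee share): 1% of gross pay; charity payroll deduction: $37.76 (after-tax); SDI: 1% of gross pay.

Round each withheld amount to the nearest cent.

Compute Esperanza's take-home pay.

State unemployment insurance (employee share): $5,082.72 × 0.01 = $50.83
Medicare: $5,082.72 × 0.01 = $50.83
SDI: $5,082.72 × 0.01 = $50.83
Charity payroll deduction: $37.76
Total deductions = $50.83 + $50.83 + $50.83 + $37.76 = $190.25
Net pay = $5,082.72 − $190.25 = $4,892.47

$4,892.47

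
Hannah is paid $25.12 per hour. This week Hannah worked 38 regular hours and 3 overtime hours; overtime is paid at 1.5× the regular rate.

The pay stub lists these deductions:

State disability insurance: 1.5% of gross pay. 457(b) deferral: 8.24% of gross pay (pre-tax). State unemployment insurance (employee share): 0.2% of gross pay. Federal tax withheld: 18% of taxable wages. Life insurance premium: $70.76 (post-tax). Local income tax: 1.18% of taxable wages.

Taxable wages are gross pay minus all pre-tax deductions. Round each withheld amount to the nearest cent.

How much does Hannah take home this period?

Regular pay: 38 × $25.12 = $954.56
Overtime pay: 3 × $25.12 × 1.5 = $113.04
Gross pay = $954.56 + $113.04 = $1067.60
457(b) deferral: $1067.60 × 0.0824 = $87.97
Taxable wages = $1067.60 − $87.97 = $979.63
Federal tax withheld: $979.63 × 0.18 = $176.33
Local income tax: $979.63 × 0.0118 = $11.56
State disability insurance: $1067.60 × 0.015 = $16.01
State unemployment insurance (employee share): $1067.60 × 0.002 = $2.14
Life insurance premium: $70.76
Total deductions = $87.97 + $176.33 + $11.56 + $16.01 + $2.14 + $70.76 = $364.77
Net pay = $1067.60 − $364.77 = $702.83

$702.83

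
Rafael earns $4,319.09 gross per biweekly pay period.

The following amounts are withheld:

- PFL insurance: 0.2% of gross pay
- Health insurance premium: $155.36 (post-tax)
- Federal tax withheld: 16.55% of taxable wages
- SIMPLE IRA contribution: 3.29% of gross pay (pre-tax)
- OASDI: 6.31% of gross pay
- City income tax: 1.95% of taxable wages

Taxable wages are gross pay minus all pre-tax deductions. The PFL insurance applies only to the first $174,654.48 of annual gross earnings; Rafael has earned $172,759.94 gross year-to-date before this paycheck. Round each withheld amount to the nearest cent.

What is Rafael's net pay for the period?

$2,972.57

SIMPLE IRA contribution: $4,319.09 × 0.0329 = $142.10
Taxable wages = $4,319.09 − $142.10 = $4,176.99
City income tax: $4,176.99 × 0.0195 = $81.45
Federal tax withheld: $4,176.99 × 0.1655 = $691.29
PFL insurance: only $174,654.48 − $172,759.94 = $1,894.54 of this check is subject → $1,894.54 × 0.002 = $3.79
OASDI: $4,319.09 × 0.0631 = $272.53
Health insurance premium: $155.36
Total deductions = $142.10 + $81.45 + $691.29 + $3.79 + $272.53 + $155.36 = $1,346.52
Net pay = $4,319.09 − $1,346.52 = $2,972.57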